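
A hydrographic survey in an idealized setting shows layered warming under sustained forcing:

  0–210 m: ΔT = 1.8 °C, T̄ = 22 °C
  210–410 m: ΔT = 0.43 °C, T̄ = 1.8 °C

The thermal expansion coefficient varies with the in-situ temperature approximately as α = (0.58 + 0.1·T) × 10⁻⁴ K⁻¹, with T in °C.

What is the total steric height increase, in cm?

about 11.2 cm

Layer 1: α = (0.58 + 0.1×22)×10⁻⁴ = 2.78×10⁻⁴ K⁻¹
Layer 2: α = (0.58 + 0.1×1.8)×10⁻⁴ = 0.76×10⁻⁴ K⁻¹
0–210 m: 210 × 1.8 × 2.78×10⁻⁴ = 0.105084 m
Layer 2: 0.43 × 0.76×10⁻⁴ × 200 = 0.006536 m
Δh = 0.105084 + 0.006536 = 0.11162 m ≈ 11.2 cm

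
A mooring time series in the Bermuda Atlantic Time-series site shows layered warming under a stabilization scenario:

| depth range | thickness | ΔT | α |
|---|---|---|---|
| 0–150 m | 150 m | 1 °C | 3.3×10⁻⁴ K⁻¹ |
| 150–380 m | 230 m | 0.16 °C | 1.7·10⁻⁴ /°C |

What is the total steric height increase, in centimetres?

5.58 cm of thermosteric rise

Layer 1: 1 × 150 × 3.3×10⁻⁴ = 0.04950 m
150–380 m: 230 × 0.16 × 1.7×10⁻⁴ = 0.006256 m
Δh = 0.04950 + 0.006256 = 0.055756 m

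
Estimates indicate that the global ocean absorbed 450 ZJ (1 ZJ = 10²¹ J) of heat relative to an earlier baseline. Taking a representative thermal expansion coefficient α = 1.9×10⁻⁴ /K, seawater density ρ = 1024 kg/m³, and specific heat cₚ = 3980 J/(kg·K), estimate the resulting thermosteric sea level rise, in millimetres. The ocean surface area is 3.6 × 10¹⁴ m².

Δh ≈ 58.3 mm

Per unit area: Q = 450×10²¹ / (3.6×10¹⁴) = 1.25×10⁹ J/m²
Δh = αQ/(ρcₚ) = 1.9×10⁻⁴ × 1.25×10⁹ / (1024 × 3980) ≈ 0.058275 m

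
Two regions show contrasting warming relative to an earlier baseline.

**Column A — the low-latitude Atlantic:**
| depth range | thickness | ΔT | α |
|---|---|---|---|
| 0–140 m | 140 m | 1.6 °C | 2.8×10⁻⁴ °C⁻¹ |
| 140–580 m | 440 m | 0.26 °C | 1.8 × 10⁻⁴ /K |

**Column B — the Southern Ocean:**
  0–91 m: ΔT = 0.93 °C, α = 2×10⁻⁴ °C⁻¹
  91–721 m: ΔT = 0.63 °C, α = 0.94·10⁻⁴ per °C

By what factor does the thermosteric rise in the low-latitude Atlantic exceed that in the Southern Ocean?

a factor of 1.5

A Layer 1: 1.6 × 140 × 2.8×10⁻⁴ = 0.06272 m
A 140–580 m: 1.8×10⁻⁴ × 440 × 0.26 = 0.020592 m
A total: 0.083312 m
B 91 × 0.93 × 2×10⁻⁴ = 0.016926 m
B 0.63 × 0.94×10⁻⁴ × 630 = 0.0373086 m
B total: 0.0542346 m
Ratio: 0.083312 / 0.0542346 ≈ 1.536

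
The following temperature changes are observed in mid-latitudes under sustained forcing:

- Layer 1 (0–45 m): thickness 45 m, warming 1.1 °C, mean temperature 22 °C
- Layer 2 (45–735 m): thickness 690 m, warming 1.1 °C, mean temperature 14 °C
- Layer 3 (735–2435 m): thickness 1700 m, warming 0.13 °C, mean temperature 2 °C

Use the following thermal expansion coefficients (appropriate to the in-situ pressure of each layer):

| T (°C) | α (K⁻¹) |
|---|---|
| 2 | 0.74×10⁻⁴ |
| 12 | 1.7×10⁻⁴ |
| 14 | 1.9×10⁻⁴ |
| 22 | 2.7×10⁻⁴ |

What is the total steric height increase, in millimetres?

Δh = 174 mm

Layer 1 at 22 °C → α = 2.7×10⁻⁴ K⁻¹
Layer 2 at 14 °C → α = 1.9×10⁻⁴ K⁻¹
Layer 3 at 2 °C → α = 0.74×10⁻⁴ K⁻¹
Layer 1: 45 × 2.7×10⁻⁴ × 1.1 = 0.013365 m
690 × 1.9×10⁻⁴ × 1.1 = 0.14421 m
735–2435 m: 0.74×10⁻⁴ × 1700 × 0.13 = 0.016354 m
Δh = 0.013365 + 0.14421 + 0.016354 = 0.173929 m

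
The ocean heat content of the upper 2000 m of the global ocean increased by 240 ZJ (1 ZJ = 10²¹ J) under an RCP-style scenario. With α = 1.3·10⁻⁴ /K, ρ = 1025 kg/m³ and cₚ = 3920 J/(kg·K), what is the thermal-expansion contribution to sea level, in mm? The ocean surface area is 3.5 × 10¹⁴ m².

Per unit area: Q = 240×10²¹ / (3.5×10¹⁴) ≈ 6.857×10⁸ J/m²
Δh = αQ/(ρcₚ) = 1.3×10⁻⁴ × 6.857×10⁸ / (1025 × 3920) ≈ 0.022185 m

Δh = 22.2 mm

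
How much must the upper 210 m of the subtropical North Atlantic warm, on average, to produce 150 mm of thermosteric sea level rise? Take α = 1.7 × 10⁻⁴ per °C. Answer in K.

ΔT ≈ 4.2 K

ΔT = Δh/(αH) = 0.15 / (1.7×10⁻⁴ × 210) ≈ 4.202 K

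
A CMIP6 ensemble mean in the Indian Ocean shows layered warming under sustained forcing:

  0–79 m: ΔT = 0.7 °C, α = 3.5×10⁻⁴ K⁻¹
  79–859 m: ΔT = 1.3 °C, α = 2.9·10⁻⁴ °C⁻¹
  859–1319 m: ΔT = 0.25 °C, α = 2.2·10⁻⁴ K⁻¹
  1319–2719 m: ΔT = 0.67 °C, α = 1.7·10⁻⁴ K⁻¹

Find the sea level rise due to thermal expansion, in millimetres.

79 × 3.5×10⁻⁴ × 0.7 = 0.019355 m
780 × 1.3 × 2.9×10⁻⁴ = 0.29406 m
859–1319 m: 460 × 2.2×10⁻⁴ × 0.25 = 0.02530 m
1319–2719 m: 1400 × 1.7×10⁻⁴ × 0.67 = 0.15946 m
Δh = 0.019355 + 0.29406 + 0.02530 + 0.15946 = 0.498175 m

500 mm of thermosteric rise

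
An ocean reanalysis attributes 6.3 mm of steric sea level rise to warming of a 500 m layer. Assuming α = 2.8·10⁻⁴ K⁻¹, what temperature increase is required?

ΔT = Δh/(αH) = 0.0063 / (2.8×10⁻⁴ × 500) = 0.04500 °C

about 0.0450 °C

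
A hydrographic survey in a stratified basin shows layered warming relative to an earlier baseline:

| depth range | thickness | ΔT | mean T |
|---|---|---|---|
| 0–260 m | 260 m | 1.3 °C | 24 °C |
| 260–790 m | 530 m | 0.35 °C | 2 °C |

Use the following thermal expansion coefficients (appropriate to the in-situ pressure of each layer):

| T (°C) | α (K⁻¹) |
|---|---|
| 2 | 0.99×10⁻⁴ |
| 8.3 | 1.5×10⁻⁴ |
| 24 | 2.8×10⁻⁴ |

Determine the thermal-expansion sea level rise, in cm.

Layer 1 at 24 °C → α = 2.8×10⁻⁴ K⁻¹
Layer 2 at 2 °C → α = 0.99×10⁻⁴ K⁻¹
0–260 m: 1.3 × 260 × 2.8×10⁻⁴ = 0.09464 m
260–790 m: 530 × 0.99×10⁻⁴ × 0.35 = 0.0183645 m
Δh = 0.09464 + 0.0183645 = 0.1130045 m

Δh ≈ 11.3 cm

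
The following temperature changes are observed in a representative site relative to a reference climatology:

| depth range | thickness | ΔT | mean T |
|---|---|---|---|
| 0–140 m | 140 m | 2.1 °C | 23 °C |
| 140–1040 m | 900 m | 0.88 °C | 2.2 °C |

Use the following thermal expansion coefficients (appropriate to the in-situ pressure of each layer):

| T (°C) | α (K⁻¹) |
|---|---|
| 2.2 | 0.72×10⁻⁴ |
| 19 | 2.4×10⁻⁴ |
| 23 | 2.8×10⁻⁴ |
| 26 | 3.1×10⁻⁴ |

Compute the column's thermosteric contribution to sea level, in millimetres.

Layer 1 at 23 °C → α = 2.8×10⁻⁴ K⁻¹
Layer 2 at 2.2 °C → α = 0.72×10⁻⁴ K⁻¹
0–140 m: 140 × 2.8×10⁻⁴ × 2.1 = 0.08232 m
0.72×10⁻⁴ × 900 × 0.88 = 0.057024 m
Δh = 0.08232 + 0.057024 = 0.139344 m

Δh = 139 mm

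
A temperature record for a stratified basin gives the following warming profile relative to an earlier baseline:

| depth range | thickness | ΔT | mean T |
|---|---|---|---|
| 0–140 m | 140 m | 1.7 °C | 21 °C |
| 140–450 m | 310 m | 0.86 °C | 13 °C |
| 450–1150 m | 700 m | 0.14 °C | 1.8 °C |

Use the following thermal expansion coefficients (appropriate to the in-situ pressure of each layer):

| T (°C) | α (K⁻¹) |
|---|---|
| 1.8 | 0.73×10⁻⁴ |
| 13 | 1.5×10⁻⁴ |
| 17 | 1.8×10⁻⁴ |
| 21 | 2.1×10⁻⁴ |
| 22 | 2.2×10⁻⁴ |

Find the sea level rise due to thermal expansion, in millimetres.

Layer 1 at 21 °C → α = 2.1×10⁻⁴ K⁻¹
Layer 2 at 13 °C → α = 1.5×10⁻⁴ K⁻¹
Layer 3 at 1.8 °C → α = 0.73×10⁻⁴ K⁻¹
0–140 m: 1.7 × 140 × 2.1×10⁻⁴ = 0.04998 m
310 × 0.86 × 1.5×10⁻⁴ = 0.03999 m
700 × 0.14 × 0.73×10⁻⁴ = 0.007154 m
Δh = 0.04998 + 0.03999 + 0.007154 = 0.097124 m ≈ 97.1 mm

Δh = 97.1 mm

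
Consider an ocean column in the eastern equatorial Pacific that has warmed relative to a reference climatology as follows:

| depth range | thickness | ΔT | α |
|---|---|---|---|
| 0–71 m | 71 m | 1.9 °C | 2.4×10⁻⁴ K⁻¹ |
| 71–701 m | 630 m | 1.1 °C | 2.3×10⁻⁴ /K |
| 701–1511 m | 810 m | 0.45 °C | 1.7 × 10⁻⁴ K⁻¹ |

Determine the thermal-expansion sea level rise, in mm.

Δh = 254 mm

0–71 m: 71 × 1.9 × 2.4×10⁻⁴ = 0.032376 m
71–701 m: 2.3×10⁻⁴ × 630 × 1.1 = 0.15939 m
701–1511 m: 810 × 1.7×10⁻⁴ × 0.45 = 0.061965 m
Δh = 0.032376 + 0.15939 + 0.061965 = 0.253731 m ≈ 254 mm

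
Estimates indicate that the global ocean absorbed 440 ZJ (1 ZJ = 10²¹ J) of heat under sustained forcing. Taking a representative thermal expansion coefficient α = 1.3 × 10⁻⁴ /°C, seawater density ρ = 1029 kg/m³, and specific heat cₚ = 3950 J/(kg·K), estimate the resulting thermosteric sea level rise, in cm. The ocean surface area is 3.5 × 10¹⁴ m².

about 4.02 cm

Per unit area: Q = 440×10²¹ / (3.5×10¹⁴) ≈ 1.257×10⁹ J/m²
Δh = αQ/(ρcₚ) = 1.3×10⁻⁴ × 1.257×10⁹ / (1029 × 3950) ≈ 0.040204 m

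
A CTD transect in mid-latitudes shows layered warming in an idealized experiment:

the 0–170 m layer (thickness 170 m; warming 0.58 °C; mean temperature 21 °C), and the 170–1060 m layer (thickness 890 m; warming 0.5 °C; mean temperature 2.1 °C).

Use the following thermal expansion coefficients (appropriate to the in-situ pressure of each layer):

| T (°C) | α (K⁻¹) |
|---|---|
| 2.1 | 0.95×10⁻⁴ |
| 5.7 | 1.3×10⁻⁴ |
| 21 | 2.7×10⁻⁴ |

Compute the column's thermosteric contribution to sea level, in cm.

Δh ≈ 6.9 cm

Layer 1 at 21 °C → α = 2.7×10⁻⁴ K⁻¹
Layer 2 at 2.1 °C → α = 0.95×10⁻⁴ K⁻¹
Layer 1: 170 × 0.58 × 2.7×10⁻⁴ = 0.026622 m
Layer 2: 0.95×10⁻⁴ × 890 × 0.5 = 0.042275 m
Δh = 0.026622 + 0.042275 = 0.068897 m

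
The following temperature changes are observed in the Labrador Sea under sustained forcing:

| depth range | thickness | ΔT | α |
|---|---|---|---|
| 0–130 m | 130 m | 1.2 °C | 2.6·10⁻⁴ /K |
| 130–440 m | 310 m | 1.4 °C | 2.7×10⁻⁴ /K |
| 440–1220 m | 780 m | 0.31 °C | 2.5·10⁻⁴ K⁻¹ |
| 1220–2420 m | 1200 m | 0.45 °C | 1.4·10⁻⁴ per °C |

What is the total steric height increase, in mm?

Δh = 294 mm

0–130 m: 2.6×10⁻⁴ × 1.2 × 130 = 0.04056 m
130–440 m: 310 × 1.4 × 2.7×10⁻⁴ = 0.11718 m
440–1220 m: 0.31 × 780 × 2.5×10⁻⁴ = 0.06045 m
0.45 × 1.4×10⁻⁴ × 1200 = 0.07560 m
Δh = 0.04056 + 0.11718 + 0.06045 + 0.07560 = 0.29379 m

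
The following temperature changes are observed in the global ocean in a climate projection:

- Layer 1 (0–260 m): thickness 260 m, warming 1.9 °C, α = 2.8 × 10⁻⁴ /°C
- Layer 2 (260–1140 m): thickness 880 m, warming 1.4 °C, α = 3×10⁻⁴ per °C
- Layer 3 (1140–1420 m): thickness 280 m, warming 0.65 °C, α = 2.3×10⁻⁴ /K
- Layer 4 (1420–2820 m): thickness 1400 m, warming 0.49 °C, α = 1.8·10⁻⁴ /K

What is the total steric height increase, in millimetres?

Layer 1: 1.9 × 260 × 2.8×10⁻⁴ = 0.13832 m
880 × 1.4 × 3×10⁻⁴ = 0.36960 m
1140–1420 m: 0.65 × 280 × 2.3×10⁻⁴ = 0.04186 m
Layer 4: 1.8×10⁻⁴ × 0.49 × 1400 = 0.12348 m
Δh = 0.13832 + 0.36960 + 0.04186 + 0.12348 = 0.67326 m

Δh ≈ 670 mm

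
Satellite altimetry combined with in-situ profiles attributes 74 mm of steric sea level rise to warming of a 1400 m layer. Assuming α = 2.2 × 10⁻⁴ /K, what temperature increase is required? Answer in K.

ΔT = Δh/(αH) = 0.074 / (2.2×10⁻⁴ × 1400) ≈ 0.2403 K

0.24 K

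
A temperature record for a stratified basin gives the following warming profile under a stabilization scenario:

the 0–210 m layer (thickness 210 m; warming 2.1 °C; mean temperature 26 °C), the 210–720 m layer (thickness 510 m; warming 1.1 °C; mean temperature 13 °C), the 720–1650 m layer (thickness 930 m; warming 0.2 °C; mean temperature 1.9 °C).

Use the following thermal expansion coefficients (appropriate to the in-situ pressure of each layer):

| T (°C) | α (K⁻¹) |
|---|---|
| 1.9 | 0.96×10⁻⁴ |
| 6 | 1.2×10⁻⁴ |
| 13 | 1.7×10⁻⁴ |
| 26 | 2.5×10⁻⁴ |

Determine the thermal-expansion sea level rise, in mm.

about 223 mm

Layer 1 at 26 °C → α = 2.5×10⁻⁴ K⁻¹
Layer 2 at 13 °C → α = 1.7×10⁻⁴ K⁻¹
Layer 3 at 1.9 °C → α = 0.96×10⁻⁴ K⁻¹
210 × 2.1 × 2.5×10⁻⁴ = 0.11025 m
210–720 m: 1.1 × 1.7×10⁻⁴ × 510 = 0.09537 m
720–1650 m: 0.96×10⁻⁴ × 0.2 × 930 = 0.017856 m
Δh = 0.11025 + 0.09537 + 0.017856 = 0.223476 m ≈ 223 mm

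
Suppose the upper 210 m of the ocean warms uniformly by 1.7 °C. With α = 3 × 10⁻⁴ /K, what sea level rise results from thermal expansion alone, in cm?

10.7 cm of thermosteric rise

Δh = αΔT·H = 3×10⁻⁴ × 1.7 × 210 = 0.10710 m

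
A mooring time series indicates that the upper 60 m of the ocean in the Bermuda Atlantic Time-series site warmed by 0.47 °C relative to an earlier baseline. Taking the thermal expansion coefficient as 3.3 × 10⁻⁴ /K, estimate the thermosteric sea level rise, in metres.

Δh = αΔT·H = 3.3×10⁻⁴ × 0.47 × 60 = 0.009306 m

0.00931 m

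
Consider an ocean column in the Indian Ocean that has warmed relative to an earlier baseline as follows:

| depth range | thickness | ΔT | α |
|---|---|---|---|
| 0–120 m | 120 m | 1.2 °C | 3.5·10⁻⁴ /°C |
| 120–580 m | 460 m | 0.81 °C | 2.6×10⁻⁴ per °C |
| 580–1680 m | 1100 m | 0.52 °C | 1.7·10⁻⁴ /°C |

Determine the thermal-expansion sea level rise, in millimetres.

Layer 1: 1.2 × 120 × 3.5×10⁻⁴ = 0.05040 m
120–580 m: 2.6×10⁻⁴ × 0.81 × 460 = 0.096876 m
1.7×10⁻⁴ × 1100 × 0.52 = 0.09724 m
Δh = 0.05040 + 0.096876 + 0.09724 = 0.244516 m ≈ 240 mm

240 mm of thermosteric rise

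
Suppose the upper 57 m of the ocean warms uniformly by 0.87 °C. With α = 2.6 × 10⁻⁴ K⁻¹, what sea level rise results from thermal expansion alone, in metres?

0.013 m

Δh = αΔT·H = 2.6×10⁻⁴ × 0.87 × 57 = 0.0128934 m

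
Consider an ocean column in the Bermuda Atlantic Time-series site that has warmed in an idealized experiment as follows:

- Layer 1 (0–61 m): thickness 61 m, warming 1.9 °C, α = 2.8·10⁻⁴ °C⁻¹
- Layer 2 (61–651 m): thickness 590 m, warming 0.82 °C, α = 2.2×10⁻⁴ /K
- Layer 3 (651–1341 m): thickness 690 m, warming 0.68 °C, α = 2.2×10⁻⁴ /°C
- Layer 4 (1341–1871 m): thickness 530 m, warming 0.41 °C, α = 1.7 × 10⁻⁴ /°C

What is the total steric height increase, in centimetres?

Δh = 27.9 cm

0–61 m: 1.9 × 2.8×10⁻⁴ × 61 = 0.032452 m
2.2×10⁻⁴ × 0.82 × 590 = 0.106436 m
Layer 3: 690 × 2.2×10⁻⁴ × 0.68 = 0.103224 m
1341–1871 m: 0.41 × 1.7×10⁻⁴ × 530 = 0.036941 m
Δh = 0.032452 + 0.106436 + 0.103224 + 0.036941 = 0.279053 m ≈ 27.9 cm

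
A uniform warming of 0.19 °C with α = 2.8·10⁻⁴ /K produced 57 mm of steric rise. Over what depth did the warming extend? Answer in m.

H = Δh/(αΔT) = 0.057 / (2.8×10⁻⁴ × 0.19) ≈ 1071 m

about 1100 m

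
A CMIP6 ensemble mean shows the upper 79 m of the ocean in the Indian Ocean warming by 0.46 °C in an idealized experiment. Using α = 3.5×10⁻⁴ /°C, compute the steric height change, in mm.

12.7 mm

Δh = αΔT·H = 3.5×10⁻⁴ × 0.46 × 79 = 0.012719 m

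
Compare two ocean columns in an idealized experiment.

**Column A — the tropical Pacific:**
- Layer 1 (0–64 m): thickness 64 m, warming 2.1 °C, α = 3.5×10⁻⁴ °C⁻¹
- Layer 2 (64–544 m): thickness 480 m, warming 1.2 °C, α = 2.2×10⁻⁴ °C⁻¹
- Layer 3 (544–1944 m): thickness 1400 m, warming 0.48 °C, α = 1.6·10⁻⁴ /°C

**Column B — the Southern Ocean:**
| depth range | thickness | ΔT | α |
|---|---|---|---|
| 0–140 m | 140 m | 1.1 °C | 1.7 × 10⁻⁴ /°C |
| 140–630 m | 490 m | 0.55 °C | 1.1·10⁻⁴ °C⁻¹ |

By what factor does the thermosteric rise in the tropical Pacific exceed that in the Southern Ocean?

A Layer 1: 3.5×10⁻⁴ × 64 × 2.1 = 0.04704 m
A Layer 2: 1.2 × 2.2×10⁻⁴ × 480 = 0.12672 m
A 544–1944 m: 1400 × 1.6×10⁻⁴ × 0.48 = 0.10752 m
A total: 0.28128 m
B 0–140 m: 140 × 1.7×10⁻⁴ × 1.1 = 0.02618 m
B 140–630 m: 0.55 × 490 × 1.1×10⁻⁴ = 0.029645 m
B total: 0.055825 m
Ratio: 0.28128 / 0.055825 ≈ 5.039

5.04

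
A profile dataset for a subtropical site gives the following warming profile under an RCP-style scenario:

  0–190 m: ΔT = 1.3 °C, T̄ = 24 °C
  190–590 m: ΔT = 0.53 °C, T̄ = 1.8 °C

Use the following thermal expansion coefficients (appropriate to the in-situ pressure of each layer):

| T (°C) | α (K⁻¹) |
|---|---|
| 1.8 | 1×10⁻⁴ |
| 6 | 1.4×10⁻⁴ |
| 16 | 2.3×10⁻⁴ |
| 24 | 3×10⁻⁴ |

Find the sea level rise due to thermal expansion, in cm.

Layer 1 at 24 °C → α = 3×10⁻⁴ K⁻¹
Layer 2 at 1.8 °C → α = 1×10⁻⁴ K⁻¹
Layer 1: 1.3 × 3×10⁻⁴ × 190 = 0.07410 m
400 × 0.53 × 1×10⁻⁴ = 0.02120 m
Δh = 0.07410 + 0.02120 = 0.09530 m ≈ 9.53 cm

9.53 cm of thermosteric rise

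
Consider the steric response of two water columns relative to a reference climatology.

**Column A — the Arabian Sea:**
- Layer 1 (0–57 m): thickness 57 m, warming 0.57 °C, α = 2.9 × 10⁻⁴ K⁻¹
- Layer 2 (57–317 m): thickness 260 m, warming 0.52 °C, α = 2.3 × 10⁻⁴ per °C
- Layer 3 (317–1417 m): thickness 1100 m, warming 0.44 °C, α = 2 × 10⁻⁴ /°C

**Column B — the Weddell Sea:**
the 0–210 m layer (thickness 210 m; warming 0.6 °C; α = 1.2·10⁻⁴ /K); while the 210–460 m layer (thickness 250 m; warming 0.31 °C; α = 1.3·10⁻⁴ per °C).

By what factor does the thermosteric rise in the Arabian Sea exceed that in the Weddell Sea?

≈ 5.45×

A 0–57 m: 0.57 × 2.9×10⁻⁴ × 57 = 0.0094221 m
A 57–317 m: 2.3×10⁻⁴ × 260 × 0.52 = 0.031096 m
A 317–1417 m: 0.44 × 1100 × 2×10⁻⁴ = 0.09680 m
A total: 0.1373181 m
B Layer 1: 1.2×10⁻⁴ × 210 × 0.6 = 0.01512 m
B 1.3×10⁻⁴ × 0.31 × 250 = 0.010075 m
B total: 0.025195 m
Ratio: 0.1373181 / 0.025195 ≈ 5.450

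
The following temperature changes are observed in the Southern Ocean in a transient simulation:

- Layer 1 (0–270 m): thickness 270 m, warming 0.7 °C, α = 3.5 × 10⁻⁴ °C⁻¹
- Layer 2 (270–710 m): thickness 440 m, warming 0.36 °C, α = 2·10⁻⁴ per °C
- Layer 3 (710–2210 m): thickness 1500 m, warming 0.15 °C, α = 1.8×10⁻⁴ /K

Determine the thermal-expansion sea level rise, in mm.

3.5×10⁻⁴ × 0.7 × 270 = 0.06615 m
270–710 m: 2×10⁻⁴ × 440 × 0.36 = 0.03168 m
1500 × 0.15 × 1.8×10⁻⁴ = 0.04050 m
Δh = 0.06615 + 0.03168 + 0.04050 = 0.13833 m

about 140 mm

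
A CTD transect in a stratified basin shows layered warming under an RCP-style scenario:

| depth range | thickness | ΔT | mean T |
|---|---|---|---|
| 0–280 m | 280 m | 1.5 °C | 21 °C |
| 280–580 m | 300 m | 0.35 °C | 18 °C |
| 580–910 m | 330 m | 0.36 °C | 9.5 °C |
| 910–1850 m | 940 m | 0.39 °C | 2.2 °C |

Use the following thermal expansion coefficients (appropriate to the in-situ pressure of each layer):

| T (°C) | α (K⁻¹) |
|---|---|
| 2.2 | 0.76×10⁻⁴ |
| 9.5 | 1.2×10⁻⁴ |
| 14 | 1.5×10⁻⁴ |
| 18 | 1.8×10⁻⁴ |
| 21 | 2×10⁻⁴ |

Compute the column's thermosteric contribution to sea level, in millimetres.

Layer 1 at 21 °C → α = 2×10⁻⁴ K⁻¹
Layer 2 at 18 °C → α = 1.8×10⁻⁴ K⁻¹
Layer 3 at 9.5 °C → α = 1.2×10⁻⁴ K⁻¹
Layer 4 at 2.2 °C → α = 0.76×10⁻⁴ K⁻¹
Layer 1: 2×10⁻⁴ × 280 × 1.5 = 0.08400 m
280–580 m: 1.8×10⁻⁴ × 300 × 0.35 = 0.01890 m
Layer 3: 0.36 × 1.2×10⁻⁴ × 330 = 0.014256 m
Layer 4: 940 × 0.76×10⁻⁴ × 0.39 = 0.0278616 m
Δh = 0.08400 + 0.01890 + 0.014256 + 0.0278616 = 0.1450176 m

about 145 mm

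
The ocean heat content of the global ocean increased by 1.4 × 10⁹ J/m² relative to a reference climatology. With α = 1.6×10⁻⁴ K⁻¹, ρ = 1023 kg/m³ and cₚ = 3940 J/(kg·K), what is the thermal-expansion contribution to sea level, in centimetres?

Δh = αQ/(ρcₚ) = 1.6×10⁻⁴ × 1.4×10⁹ / (1023 × 3940) ≈ 0.055575 m

5.56 cm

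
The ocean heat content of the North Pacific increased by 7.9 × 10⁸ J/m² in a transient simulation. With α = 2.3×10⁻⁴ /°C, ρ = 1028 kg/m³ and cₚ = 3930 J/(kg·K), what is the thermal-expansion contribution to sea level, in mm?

Δh = αQ/(ρcₚ) = 2.3×10⁻⁴ × 7.9×10⁸ / (1028 × 3930) ≈ 0.044975 m

about 45.0 mm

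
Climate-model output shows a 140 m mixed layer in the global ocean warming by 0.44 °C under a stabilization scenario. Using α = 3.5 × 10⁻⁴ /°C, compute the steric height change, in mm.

Δh = αΔT·H = 3.5×10⁻⁴ × 0.44 × 140 = 0.02156 m

21.6 mm of thermosteric rise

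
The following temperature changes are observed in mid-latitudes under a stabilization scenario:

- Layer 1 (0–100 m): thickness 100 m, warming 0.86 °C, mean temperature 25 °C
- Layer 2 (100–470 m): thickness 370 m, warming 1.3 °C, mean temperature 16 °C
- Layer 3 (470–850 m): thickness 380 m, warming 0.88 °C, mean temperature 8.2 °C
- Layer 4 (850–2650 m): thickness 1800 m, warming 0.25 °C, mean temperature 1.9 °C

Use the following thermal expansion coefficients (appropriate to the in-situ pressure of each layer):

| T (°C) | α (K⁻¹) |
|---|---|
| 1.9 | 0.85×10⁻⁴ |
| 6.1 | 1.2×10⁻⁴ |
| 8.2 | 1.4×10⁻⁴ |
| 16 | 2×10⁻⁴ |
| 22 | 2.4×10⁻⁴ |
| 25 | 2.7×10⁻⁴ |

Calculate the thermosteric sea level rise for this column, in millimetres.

Layer 1 at 25 °C → α = 2.7×10⁻⁴ K⁻¹
Layer 2 at 16 °C → α = 2×10⁻⁴ K⁻¹
Layer 3 at 8.2 °C → α = 1.4×10⁻⁴ K⁻¹
Layer 4 at 1.9 °C → α = 0.85×10⁻⁴ K⁻¹
0–100 m: 0.86 × 2.7×10⁻⁴ × 100 = 0.02322 m
1.3 × 2×10⁻⁴ × 370 = 0.09620 m
470–850 m: 1.4×10⁻⁴ × 380 × 0.88 = 0.046816 m
1800 × 0.25 × 0.85×10⁻⁴ = 0.03825 m
Δh = 0.02322 + 0.09620 + 0.046816 + 0.03825 = 0.204486 m ≈ 204 mm

about 204 mm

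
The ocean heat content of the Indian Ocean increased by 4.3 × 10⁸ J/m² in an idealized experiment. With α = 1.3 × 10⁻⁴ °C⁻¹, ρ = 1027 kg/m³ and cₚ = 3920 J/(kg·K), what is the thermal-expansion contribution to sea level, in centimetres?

1.39 cm of thermosteric rise

Δh = αQ/(ρcₚ) = 1.3×10⁻⁴ × 4.3×10⁸ / (1027 × 3920) ≈ 0.013885 m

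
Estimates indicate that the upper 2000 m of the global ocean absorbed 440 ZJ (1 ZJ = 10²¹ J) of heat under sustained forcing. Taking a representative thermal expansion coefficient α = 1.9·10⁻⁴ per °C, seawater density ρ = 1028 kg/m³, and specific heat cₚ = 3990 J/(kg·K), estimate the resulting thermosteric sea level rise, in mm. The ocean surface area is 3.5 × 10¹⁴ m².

Δh = 58.2 mm

Per unit area: Q = 440×10²¹ / (3.5×10¹⁴) ≈ 1.257×10⁹ J/m²
Δh = αQ/(ρcₚ) = 1.9×10⁻⁴ × 1.257×10⁹ / (1028 × 3990) ≈ 0.058227 m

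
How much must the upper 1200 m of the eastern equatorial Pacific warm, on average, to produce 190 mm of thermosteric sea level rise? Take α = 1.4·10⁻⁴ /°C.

about 1.13 K

ΔT = Δh/(αH) = 0.19 / (1.4×10⁻⁴ × 1200) ≈ 1.131 K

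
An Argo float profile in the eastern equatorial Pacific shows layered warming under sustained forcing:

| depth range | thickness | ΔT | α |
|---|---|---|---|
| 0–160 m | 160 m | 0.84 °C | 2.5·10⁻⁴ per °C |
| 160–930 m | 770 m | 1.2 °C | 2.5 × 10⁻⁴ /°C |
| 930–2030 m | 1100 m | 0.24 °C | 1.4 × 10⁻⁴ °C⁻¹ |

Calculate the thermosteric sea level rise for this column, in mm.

0–160 m: 0.84 × 2.5×10⁻⁴ × 160 = 0.03360 m
Layer 2: 770 × 1.2 × 2.5×10⁻⁴ = 0.23100 m
930–2030 m: 1.4×10⁻⁴ × 0.24 × 1100 = 0.03696 m
Δh = 0.03360 + 0.23100 + 0.03696 = 0.30156 m

Δh = 302 mm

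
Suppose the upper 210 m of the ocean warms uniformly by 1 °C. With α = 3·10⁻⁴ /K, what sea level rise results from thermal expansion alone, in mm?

63.0 mm of thermosteric rise

Δh = αΔT·H = 3×10⁻⁴ × 1 × 210 = 0.06300 m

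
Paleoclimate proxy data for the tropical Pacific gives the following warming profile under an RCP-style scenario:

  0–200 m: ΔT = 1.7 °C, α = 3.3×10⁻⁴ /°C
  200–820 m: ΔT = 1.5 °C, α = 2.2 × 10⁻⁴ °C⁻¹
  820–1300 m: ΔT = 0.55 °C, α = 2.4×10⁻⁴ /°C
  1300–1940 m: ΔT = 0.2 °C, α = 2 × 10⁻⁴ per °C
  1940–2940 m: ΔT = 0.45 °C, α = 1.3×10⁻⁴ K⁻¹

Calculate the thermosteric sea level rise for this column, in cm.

Δh ≈ 46 cm

1.7 × 200 × 3.3×10⁻⁴ = 0.11220 m
2.2×10⁻⁴ × 1.5 × 620 = 0.20460 m
Layer 3: 480 × 0.55 × 2.4×10⁻⁴ = 0.06336 m
Layer 4: 2×10⁻⁴ × 640 × 0.2 = 0.02560 m
Layer 5: 1000 × 0.45 × 1.3×10⁻⁴ = 0.05850 m
Δh = 0.11220 + 0.20460 + 0.06336 + 0.02560 + 0.05850 = 0.46426 m ≈ 46 cm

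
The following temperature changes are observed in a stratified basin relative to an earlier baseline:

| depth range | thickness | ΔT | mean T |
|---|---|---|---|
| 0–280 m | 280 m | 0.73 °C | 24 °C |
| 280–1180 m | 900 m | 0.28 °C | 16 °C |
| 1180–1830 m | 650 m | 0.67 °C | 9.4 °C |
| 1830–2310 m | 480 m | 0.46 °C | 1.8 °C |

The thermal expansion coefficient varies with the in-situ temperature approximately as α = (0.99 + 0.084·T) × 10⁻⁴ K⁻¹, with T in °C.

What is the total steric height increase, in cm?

Layer 1: α = (0.99 + 0.084×24)×10⁻⁴ = 3.006×10⁻⁴ K⁻¹
Layer 2: α = (0.99 + 0.084×16)×10⁻⁴ = 2.334×10⁻⁴ K⁻¹
Layer 3: α = (0.99 + 0.084×9.4)×10⁻⁴ = 1.7796×10⁻⁴ K⁻¹
Layer 4: α = (0.99 + 0.084×1.8)×10⁻⁴ = 1.1412×10⁻⁴ K⁻¹
0–280 m: 280 × 0.73 × 3.006×10⁻⁴ = 0.06144264 m
Layer 2: 2.334×10⁻⁴ × 0.28 × 900 = 0.0588168 m
Layer 3: 1.7796×10⁻⁴ × 650 × 0.67 = 0.07750158 m
1830–2310 m: 0.46 × 1.1412×10⁻⁴ × 480 = 0.025197696 m
Δh = 0.06144264 + 0.0588168 + 0.07750158 + 0.025197696 = 0.222958716 m

22 cm of thermosteric rise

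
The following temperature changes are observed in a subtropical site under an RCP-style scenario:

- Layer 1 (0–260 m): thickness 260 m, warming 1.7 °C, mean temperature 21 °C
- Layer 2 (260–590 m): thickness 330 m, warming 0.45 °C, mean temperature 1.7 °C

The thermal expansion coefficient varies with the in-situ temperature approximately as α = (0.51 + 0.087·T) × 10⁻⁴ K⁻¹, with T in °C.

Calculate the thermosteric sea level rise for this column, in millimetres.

Layer 1: α = (0.51 + 0.087×21)×10⁻⁴ = 2.337×10⁻⁴ K⁻¹
Layer 2: α = (0.51 + 0.087×1.7)×10⁻⁴ = 0.6579×10⁻⁴ K⁻¹
2.337×10⁻⁴ × 260 × 1.7 = 0.1032954 m
Layer 2: 330 × 0.6579×10⁻⁴ × 0.45 = 0.009769815 m
Δh = 0.1032954 + 0.009769815 = 0.113065215 m ≈ 113 mm

Δh = 113 mm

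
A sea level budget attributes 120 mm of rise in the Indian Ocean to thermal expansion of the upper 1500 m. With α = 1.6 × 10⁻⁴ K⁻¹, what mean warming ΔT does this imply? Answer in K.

ΔT = Δh/(αH) = 0.12 / (1.6×10⁻⁴ × 1500) = 0.5000 K

ΔT ≈ 0.500 K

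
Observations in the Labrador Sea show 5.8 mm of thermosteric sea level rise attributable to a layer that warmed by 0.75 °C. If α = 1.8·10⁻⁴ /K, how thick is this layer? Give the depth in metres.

H = Δh/(αΔT) = 0.0058 / (1.8×10⁻⁴ × 0.75) ≈ 42.96 m

43.0 m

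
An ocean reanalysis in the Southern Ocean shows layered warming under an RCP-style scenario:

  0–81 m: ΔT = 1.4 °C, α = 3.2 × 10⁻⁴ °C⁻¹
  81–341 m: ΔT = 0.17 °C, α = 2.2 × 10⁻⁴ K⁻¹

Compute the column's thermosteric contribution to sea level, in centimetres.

Layer 1: 1.4 × 3.2×10⁻⁴ × 81 = 0.036288 m
Layer 2: 0.17 × 260 × 2.2×10⁻⁴ = 0.009724 m
Δh = 0.036288 + 0.009724 = 0.046012 m

Δh = 4.60 cm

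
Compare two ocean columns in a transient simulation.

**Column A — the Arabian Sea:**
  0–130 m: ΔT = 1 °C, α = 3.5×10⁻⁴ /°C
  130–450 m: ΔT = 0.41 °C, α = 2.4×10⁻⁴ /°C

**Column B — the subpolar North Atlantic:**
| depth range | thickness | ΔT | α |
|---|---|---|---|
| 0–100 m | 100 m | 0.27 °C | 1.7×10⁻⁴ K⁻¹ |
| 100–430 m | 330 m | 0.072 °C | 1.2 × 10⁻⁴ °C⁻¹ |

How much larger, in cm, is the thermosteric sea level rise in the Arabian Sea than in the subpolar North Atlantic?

A 130 × 3.5×10⁻⁴ × 1 = 0.04550 m
A 0.41 × 320 × 2.4×10⁻⁴ = 0.031488 m
A total: 0.076988 m
B 0–100 m: 0.27 × 1.7×10⁻⁴ × 100 = 0.00459 m
B 1.2×10⁻⁴ × 330 × 0.072 = 0.0028512 m
B total: 0.0074412 m
Difference: 0.076988 − 0.0074412 = 0.0695468 m

7.0 cm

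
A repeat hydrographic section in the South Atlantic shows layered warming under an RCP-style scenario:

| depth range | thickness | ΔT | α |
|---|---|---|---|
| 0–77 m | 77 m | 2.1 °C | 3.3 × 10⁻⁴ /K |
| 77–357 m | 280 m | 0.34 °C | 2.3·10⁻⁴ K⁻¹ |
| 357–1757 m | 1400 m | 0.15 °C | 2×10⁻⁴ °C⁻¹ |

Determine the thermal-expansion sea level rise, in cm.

12 cm

2.1 × 3.3×10⁻⁴ × 77 = 0.053361 m
77–357 m: 280 × 0.34 × 2.3×10⁻⁴ = 0.021896 m
Layer 3: 1400 × 2×10⁻⁴ × 0.15 = 0.04200 m
Δh = 0.053361 + 0.021896 + 0.04200 = 0.117257 m ≈ 12 cm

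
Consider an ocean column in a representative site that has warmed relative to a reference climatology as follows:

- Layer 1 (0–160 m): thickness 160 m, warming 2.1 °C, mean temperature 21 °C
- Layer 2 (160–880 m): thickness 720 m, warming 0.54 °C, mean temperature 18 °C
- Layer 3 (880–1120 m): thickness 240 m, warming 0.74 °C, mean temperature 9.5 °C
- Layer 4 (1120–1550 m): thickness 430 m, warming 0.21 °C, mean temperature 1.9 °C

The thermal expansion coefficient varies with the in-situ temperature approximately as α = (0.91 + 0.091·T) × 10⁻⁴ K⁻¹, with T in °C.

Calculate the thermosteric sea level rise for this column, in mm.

235 mm

Layer 1: α = (0.91 + 0.091×21)×10⁻⁴ = 2.821×10⁻⁴ K⁻¹
Layer 2: α = (0.91 + 0.091×18)×10⁻⁴ = 2.548×10⁻⁴ K⁻¹
Layer 3: α = (0.91 + 0.091×9.5)×10⁻⁴ = 1.7745×10⁻⁴ K⁻¹
Layer 4: α = (0.91 + 0.091×1.9)×10⁻⁴ = 1.0829×10⁻⁴ K⁻¹
160 × 2.821×10⁻⁴ × 2.1 = 0.0947856 m
Layer 2: 2.548×10⁻⁴ × 0.54 × 720 = 0.09906624 m
Layer 3: 0.74 × 1.7745×10⁻⁴ × 240 = 0.03151512 m
1120–1550 m: 1.0829×10⁻⁴ × 0.21 × 430 = 0.009778587 m
Δh = 0.0947856 + 0.09906624 + 0.03151512 + 0.009778587 = 0.235145547 m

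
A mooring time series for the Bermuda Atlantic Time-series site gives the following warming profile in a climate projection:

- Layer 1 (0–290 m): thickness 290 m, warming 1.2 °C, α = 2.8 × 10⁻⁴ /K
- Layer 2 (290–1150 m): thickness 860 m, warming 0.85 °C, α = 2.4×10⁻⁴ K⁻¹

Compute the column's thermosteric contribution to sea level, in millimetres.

273 mm

0–290 m: 2.8×10⁻⁴ × 290 × 1.2 = 0.09744 m
290–1150 m: 860 × 2.4×10⁻⁴ × 0.85 = 0.17544 m
Δh = 0.09744 + 0.17544 = 0.27288 m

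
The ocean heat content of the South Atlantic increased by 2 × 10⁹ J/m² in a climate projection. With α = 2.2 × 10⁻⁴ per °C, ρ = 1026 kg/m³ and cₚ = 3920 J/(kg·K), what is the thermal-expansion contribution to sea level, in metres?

Δh ≈ 0.109 m

Δh = αQ/(ρcₚ) = 2.2×10⁻⁴ × 2×10⁹ / (1026 × 3920) ≈ 0.10940 m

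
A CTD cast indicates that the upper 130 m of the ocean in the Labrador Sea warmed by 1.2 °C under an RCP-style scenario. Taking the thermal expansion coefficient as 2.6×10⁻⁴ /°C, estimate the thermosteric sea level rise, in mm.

Δh = αΔT·H = 2.6×10⁻⁴ × 1.2 × 130 = 0.04056 m

40.6 mm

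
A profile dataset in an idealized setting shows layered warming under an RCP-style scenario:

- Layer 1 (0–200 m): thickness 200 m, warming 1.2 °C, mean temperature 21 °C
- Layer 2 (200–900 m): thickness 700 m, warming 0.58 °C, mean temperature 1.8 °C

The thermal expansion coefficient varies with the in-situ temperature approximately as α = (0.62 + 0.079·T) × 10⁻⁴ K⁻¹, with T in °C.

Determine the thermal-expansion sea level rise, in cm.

Layer 1: α = (0.62 + 0.079×21)×10⁻⁴ = 2.279×10⁻⁴ K⁻¹
Layer 2: α = (0.62 + 0.079×1.8)×10⁻⁴ = 0.7622×10⁻⁴ K⁻¹
1.2 × 200 × 2.279×10⁻⁴ = 0.054696 m
200–900 m: 0.58 × 0.7622×10⁻⁴ × 700 = 0.03094532 m
Δh = 0.054696 + 0.03094532 = 0.08564132 m

Δh = 8.56 cm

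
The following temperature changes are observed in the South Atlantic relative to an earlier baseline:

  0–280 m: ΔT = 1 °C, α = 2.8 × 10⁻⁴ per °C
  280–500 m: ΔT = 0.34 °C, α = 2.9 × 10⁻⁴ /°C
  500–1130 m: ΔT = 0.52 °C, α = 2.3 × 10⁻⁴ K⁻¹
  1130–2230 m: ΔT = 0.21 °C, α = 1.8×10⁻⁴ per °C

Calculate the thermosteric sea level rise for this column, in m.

2.8×10⁻⁴ × 280 × 1 = 0.07840 m
Layer 2: 0.34 × 2.9×10⁻⁴ × 220 = 0.021692 m
Layer 3: 0.52 × 630 × 2.3×10⁻⁴ = 0.075348 m
1130–2230 m: 1100 × 1.8×10⁻⁴ × 0.21 = 0.04158 m
Δh = 0.07840 + 0.021692 + 0.075348 + 0.04158 = 0.21702 m

0.217 m of thermosteric rise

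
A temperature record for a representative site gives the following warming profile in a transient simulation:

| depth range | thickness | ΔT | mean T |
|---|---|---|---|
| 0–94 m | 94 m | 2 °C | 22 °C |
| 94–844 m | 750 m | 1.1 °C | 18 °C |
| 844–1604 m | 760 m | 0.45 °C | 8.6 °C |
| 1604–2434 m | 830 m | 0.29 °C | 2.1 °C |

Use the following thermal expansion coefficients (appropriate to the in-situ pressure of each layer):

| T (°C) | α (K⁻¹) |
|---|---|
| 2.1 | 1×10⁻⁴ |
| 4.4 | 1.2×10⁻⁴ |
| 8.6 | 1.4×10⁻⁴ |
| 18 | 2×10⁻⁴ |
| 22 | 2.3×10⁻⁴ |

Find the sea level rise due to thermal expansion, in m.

Layer 1 at 22 °C → α = 2.3×10⁻⁴ K⁻¹
Layer 2 at 18 °C → α = 2×10⁻⁴ K⁻¹
Layer 3 at 8.6 °C → α = 1.4×10⁻⁴ K⁻¹
Layer 4 at 2.1 °C → α = 1×10⁻⁴ K⁻¹
0–94 m: 2 × 2.3×10⁻⁴ × 94 = 0.04324 m
Layer 2: 750 × 1.1 × 2×10⁻⁴ = 0.16500 m
1.4×10⁻⁴ × 760 × 0.45 = 0.04788 m
1×10⁻⁴ × 0.29 × 830 = 0.02407 m
Δh = 0.04324 + 0.16500 + 0.04788 + 0.02407 = 0.28019 m

0.28 m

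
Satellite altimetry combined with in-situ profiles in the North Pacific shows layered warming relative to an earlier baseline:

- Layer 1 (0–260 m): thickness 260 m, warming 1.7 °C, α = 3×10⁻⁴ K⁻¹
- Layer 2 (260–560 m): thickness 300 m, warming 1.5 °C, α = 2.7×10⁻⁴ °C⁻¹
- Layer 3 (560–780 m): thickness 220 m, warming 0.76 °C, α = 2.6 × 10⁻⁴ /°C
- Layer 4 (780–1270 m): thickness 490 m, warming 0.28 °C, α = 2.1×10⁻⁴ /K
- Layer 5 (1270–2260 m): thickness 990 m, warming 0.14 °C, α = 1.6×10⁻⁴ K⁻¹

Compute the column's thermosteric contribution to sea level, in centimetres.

35 cm

260 × 1.7 × 3×10⁻⁴ = 0.13260 m
260–560 m: 1.5 × 2.7×10⁻⁴ × 300 = 0.12150 m
Layer 3: 0.76 × 220 × 2.6×10⁻⁴ = 0.043472 m
2.1×10⁻⁴ × 0.28 × 490 = 0.028812 m
1270–2260 m: 990 × 1.6×10⁻⁴ × 0.14 = 0.022176 m
Δh = 0.13260 + 0.12150 + 0.043472 + 0.028812 + 0.022176 = 0.34856 m ≈ 35 cm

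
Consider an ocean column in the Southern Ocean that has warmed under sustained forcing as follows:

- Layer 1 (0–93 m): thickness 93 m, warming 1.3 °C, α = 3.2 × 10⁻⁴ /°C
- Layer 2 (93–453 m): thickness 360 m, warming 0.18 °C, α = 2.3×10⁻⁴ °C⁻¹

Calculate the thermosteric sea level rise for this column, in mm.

0–93 m: 93 × 3.2×10⁻⁴ × 1.3 = 0.038688 m
Layer 2: 360 × 0.18 × 2.3×10⁻⁴ = 0.014904 m
Δh = 0.038688 + 0.014904 = 0.053592 m ≈ 53.6 mm

Δh = 53.6 mm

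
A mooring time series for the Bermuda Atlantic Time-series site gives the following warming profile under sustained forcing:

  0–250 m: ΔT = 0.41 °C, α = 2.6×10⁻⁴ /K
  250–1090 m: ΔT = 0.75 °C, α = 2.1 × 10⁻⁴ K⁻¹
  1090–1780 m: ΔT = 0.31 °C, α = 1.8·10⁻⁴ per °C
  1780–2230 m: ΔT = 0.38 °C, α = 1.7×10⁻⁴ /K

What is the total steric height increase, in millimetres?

Layer 1: 250 × 0.41 × 2.6×10⁻⁴ = 0.02665 m
840 × 0.75 × 2.1×10⁻⁴ = 0.13230 m
0.31 × 690 × 1.8×10⁻⁴ = 0.038502 m
Layer 4: 1.7×10⁻⁴ × 0.38 × 450 = 0.02907 m
Δh = 0.02665 + 0.13230 + 0.038502 + 0.02907 = 0.226522 m

227 mm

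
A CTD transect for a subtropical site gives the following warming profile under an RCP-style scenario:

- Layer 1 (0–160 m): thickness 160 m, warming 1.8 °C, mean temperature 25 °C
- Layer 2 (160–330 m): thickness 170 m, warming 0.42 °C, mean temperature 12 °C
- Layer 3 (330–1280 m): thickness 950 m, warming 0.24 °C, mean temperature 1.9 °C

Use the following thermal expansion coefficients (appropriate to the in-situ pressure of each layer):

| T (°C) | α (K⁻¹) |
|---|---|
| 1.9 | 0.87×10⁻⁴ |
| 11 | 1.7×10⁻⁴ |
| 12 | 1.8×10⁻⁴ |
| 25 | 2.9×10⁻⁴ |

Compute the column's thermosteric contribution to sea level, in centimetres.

Δh = 12 cm

Layer 1 at 25 °C → α = 2.9×10⁻⁴ K⁻¹
Layer 2 at 12 °C → α = 1.8×10⁻⁴ K⁻¹
Layer 3 at 1.9 °C → α = 0.87×10⁻⁴ K⁻¹
0–160 m: 2.9×10⁻⁴ × 1.8 × 160 = 0.08352 m
1.8×10⁻⁴ × 170 × 0.42 = 0.012852 m
330–1280 m: 0.87×10⁻⁴ × 950 × 0.24 = 0.019836 m
Δh = 0.08352 + 0.012852 + 0.019836 = 0.116208 m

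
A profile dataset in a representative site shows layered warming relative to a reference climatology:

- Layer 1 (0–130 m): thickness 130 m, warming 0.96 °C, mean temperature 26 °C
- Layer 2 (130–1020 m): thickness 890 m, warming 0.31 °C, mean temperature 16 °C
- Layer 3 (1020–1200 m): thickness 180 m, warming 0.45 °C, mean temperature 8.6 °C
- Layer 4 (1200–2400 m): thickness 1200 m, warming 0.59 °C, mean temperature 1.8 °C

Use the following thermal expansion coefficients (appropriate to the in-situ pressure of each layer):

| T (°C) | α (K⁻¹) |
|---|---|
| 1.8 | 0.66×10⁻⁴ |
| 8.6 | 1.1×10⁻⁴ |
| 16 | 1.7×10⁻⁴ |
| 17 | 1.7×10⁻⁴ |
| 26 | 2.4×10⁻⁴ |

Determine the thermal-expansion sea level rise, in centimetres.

Layer 1 at 26 °C → α = 2.4×10⁻⁴ K⁻¹
Layer 2 at 16 °C → α = 1.7×10⁻⁴ K⁻¹
Layer 3 at 8.6 °C → α = 1.1×10⁻⁴ K⁻¹
Layer 4 at 1.8 °C → α = 0.66×10⁻⁴ K⁻¹
Layer 1: 2.4×10⁻⁴ × 130 × 0.96 = 0.029952 m
130–1020 m: 0.31 × 890 × 1.7×10⁻⁴ = 0.046903 m
Layer 3: 1.1×10⁻⁴ × 0.45 × 180 = 0.00891 m
Layer 4: 0.59 × 0.66×10⁻⁴ × 1200 = 0.046728 m
Δh = 0.029952 + 0.046903 + 0.00891 + 0.046728 = 0.132493 m ≈ 13 cm

Δh = 13 cm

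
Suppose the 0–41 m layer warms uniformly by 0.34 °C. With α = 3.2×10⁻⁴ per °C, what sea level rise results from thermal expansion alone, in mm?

4.5 mm of thermosteric rise

Δh = αΔT·H = 3.2×10⁻⁴ × 0.34 × 41 = 0.0044608 m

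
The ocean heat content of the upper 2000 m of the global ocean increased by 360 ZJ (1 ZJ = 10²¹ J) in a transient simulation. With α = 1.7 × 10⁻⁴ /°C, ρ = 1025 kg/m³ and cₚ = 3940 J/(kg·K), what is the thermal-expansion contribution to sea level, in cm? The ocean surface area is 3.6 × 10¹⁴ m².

Per unit area: Q = 360×10²¹ / (3.6×10¹⁴) = 1×10⁹ J/m²
Δh = αQ/(ρcₚ) = 1.7×10⁻⁴ × 1×10⁹ / (1025 × 3940) ≈ 0.042095 m

4.2 cm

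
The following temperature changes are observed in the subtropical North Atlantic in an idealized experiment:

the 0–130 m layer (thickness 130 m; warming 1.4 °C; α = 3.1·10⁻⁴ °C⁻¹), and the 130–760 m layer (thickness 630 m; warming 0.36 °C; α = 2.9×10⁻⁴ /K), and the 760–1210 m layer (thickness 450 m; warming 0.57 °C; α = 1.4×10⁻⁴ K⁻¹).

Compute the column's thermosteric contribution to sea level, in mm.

3.1×10⁻⁴ × 1.4 × 130 = 0.05642 m
Layer 2: 630 × 2.9×10⁻⁴ × 0.36 = 0.065772 m
760–1210 m: 1.4×10⁻⁴ × 0.57 × 450 = 0.03591 m
Δh = 0.05642 + 0.065772 + 0.03591 = 0.158102 m

Δh ≈ 158 mm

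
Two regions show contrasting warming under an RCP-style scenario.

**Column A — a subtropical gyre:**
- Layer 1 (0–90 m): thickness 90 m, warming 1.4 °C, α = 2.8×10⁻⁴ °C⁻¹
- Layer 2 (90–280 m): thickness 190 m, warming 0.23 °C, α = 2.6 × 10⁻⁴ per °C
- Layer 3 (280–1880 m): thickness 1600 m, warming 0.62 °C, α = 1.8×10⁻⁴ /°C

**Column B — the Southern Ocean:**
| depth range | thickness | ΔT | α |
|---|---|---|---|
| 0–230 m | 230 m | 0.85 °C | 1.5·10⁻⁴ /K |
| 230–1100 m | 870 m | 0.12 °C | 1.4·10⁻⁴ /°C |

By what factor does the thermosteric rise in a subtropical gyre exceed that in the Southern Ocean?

5.13

A 90 × 2.8×10⁻⁴ × 1.4 = 0.03528 m
A 2.6×10⁻⁴ × 0.23 × 190 = 0.011362 m
A 1.8×10⁻⁴ × 0.62 × 1600 = 0.17856 m
A total: 0.225202 m
B Layer 1: 0.85 × 1.5×10⁻⁴ × 230 = 0.029325 m
B Layer 2: 0.12 × 870 × 1.4×10⁻⁴ = 0.014616 m
B total: 0.043941 m
Ratio: 0.225202 / 0.043941 ≈ 5.125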